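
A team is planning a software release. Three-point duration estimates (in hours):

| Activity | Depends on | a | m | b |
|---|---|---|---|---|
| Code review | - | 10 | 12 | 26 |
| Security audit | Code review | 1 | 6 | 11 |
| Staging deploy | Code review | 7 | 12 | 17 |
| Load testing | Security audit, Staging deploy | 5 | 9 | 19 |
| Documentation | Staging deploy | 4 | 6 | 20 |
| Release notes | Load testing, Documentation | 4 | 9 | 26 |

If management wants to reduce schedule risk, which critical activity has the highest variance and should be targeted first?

Release notes

te_Code review = (10 + 4·12 + 26)/6 = 84/6 = 14; σ²_Code review = ((26−10)/6)² = 7.111
te_Security audit = (1 + 4·6 + 11)/6 = 36/6 = 6; σ²_Security audit = ((11−1)/6)² = 2.778
te_Staging deploy = (7 + 4·12 + 17)/6 = 72/6 = 12; σ²_Staging deploy = ((17−7)/6)² = 2.778
te_Load testing = (5 + 4·9 + 19)/6 = 60/6 = 10; σ²_Load testing = ((19−5)/6)² = 5.444
te_Documentation = (4 + 4·6 + 20)/6 = 48/6 = 8; σ²_Documentation = ((20−4)/6)² = 7.111
te_Release notes = (4 + 4·9 + 26)/6 = 66/6 = 11; σ²_Release notes = ((26−4)/6)² = 13.444

Forward pass:
ES_Code review = 0; EF_Code review = 14
ES_Security audit = 14; EF_Security audit = 14+6 = 20
ES_Staging deploy = 14; EF_Staging deploy = 14+12 = 26
ES_Load testing = max(EF_Security audit=20, EF_Staging deploy=26) = 26; EF_Load testing = 26+10 = 36
ES_Documentation = 26; EF_Documentation = 26+8 = 34
ES_Release notes = max(EF_Load testing=36, EF_Documentation=34) = 36; EF_Release notes = 36+11 = 47
Expected project duration μ = 47 hours. Critical path: Code review → Staging deploy → Load testing → Release notes.

Variances on critical path: σ²_Code review=7.111, σ²_Staging deploy=2.778, σ²_Load testing=5.444, σ²_Release notes=13.444.
Largest is σ²_Release notes = 13.444.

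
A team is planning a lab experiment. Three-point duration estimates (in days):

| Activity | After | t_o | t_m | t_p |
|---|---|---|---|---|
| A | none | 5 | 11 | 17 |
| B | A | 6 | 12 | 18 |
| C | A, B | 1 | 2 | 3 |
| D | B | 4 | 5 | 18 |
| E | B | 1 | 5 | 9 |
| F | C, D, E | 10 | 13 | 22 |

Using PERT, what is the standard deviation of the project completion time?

4.18 days

te_A = (5 + 4·11 + 17)/6 = 66/6 = 11; σ²_A = ((17−5)/6)² = 4.000
te_B = (6 + 4·12 + 18)/6 = 72/6 = 12; σ²_B = ((18−6)/6)² = 4.000
te_C = (1 + 4·2 + 3)/6 = 12/6 = 2; σ²_C = ((3−1)/6)² = 0.111
te_D = (4 + 4·5 + 18)/6 = 42/6 = 7; σ²_D = ((18−4)/6)² = 5.444
te_E = (1 + 4·5 + 9)/6 = 30/6 = 5; σ²_E = ((9−1)/6)² = 1.778
te_F = (10 + 4·13 + 22)/6 = 84/6 = 14; σ²_F = ((22−10)/6)² = 4.000

Forward pass:
ES_A = 0; EF_A = 11
ES_B = 11; EF_B = 11+12 = 23
ES_C = max(EF_A=11, EF_B=23) = 23; EF_C = 23+2 = 25
ES_D = 23; EF_D = 23+7 = 30
ES_E = 23; EF_E = 23+5 = 28
ES_F = max(EF_C=25, EF_D=30, EF_E=28) = 30; EF_F = 30+14 = 44
Expected project duration μ = 44 days. Critical path: A → B → D → F.

Variance along critical path = 4.000 + 4.000 + 5.444 + 4.000 = 17.444
σ = √17.444 = 4.177 days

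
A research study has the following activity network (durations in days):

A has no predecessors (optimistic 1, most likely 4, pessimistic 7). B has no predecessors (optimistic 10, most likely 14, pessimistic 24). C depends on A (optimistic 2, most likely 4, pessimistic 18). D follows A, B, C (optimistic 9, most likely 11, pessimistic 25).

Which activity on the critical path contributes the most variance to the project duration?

D

te_A = (1 + 4·4 + 7)/6 = 24/6 = 4; σ²_A = ((7−1)/6)² = 1.000
te_B = (10 + 4·14 + 24)/6 = 90/6 = 15; σ²_B = ((24−10)/6)² = 5.444
te_C = (2 + 4·4 + 18)/6 = 36/6 = 6; σ²_C = ((18−2)/6)² = 7.111
te_D = (9 + 4·11 + 25)/6 = 78/6 = 13; σ²_D = ((25−9)/6)² = 7.111

Forward pass:
ES_A = 0; EF_A = 4
ES_B = 0; EF_B = 15
ES_C = 4; EF_C = 4+6 = 10
ES_D = max(EF_A=4, EF_B=15, EF_C=10) = 15; EF_D = 15+13 = 28
Expected project duration μ = 28 days. Critical path: B → D.

Variances on critical path: σ²_B=5.444, σ²_D=7.111.
Largest is σ²_D = 7.111.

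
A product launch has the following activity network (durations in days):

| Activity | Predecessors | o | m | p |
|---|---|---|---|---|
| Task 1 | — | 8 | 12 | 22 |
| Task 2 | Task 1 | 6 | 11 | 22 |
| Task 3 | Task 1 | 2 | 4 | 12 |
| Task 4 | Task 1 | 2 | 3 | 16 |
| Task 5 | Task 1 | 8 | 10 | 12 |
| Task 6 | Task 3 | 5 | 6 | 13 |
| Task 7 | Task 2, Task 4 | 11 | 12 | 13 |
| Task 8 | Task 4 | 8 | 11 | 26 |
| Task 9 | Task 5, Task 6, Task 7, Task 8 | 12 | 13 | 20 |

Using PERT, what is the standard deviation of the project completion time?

te_Task 1 = (8 + 4·12 + 22)/6 = 78/6 = 13; σ²_Task 1 = ((22−8)/6)² = 5.444
te_Task 2 = (6 + 4·11 + 22)/6 = 72/6 = 12; σ²_Task 2 = ((22−6)/6)² = 7.111
te_Task 3 = (2 + 4·4 + 12)/6 = 30/6 = 5; σ²_Task 3 = ((12−2)/6)² = 2.778
te_Task 4 = (2 + 4·3 + 16)/6 = 30/6 = 5; σ²_Task 4 = ((16−2)/6)² = 5.444
te_Task 5 = (8 + 4·10 + 12)/6 = 60/6 = 10; σ²_Task 5 = ((12−8)/6)² = 0.444
te_Task 6 = (5 + 4·6 + 13)/6 = 42/6 = 7; σ²_Task 6 = ((13−5)/6)² = 1.778
te_Task 7 = (11 + 4·12 + 13)/6 = 72/6 = 12; σ²_Task 7 = ((13−11)/6)² = 0.111
te_Task 8 = (8 + 4·11 + 26)/6 = 78/6 = 13; σ²_Task 8 = ((26−8)/6)² = 9.000
te_Task 9 = (12 + 4·13 + 20)/6 = 84/6 = 14; σ²_Task 9 = ((20−12)/6)² = 1.778

Forward pass:
ES_Task 1 = 0; EF_Task 1 = 13
ES_Task 2 = 13; EF_Task 2 = 13+12 = 25
ES_Task 3 = 13; EF_Task 3 = 13+5 = 18
ES_Task 4 = 13; EF_Task 4 = 13+5 = 18
ES_Task 5 = 13; EF_Task 5 = 13+10 = 23
ES_Task 6 = 18; EF_Task 6 = 18+7 = 25
ES_Task 7 = max(EF_Task 2=25, EF_Task 4=18) = 25; EF_Task 7 = 25+12 = 37
ES_Task 8 = 18; EF_Task 8 = 18+13 = 31
ES_Task 9 = max(EF_Task 5=23, EF_Task 6=25, EF_Task 7=37, EF_Task 8=31) = 37; EF_Task 9 = 37+14 = 51
Expected project duration μ = 51 days. Critical path: Task 1 → Task 2 → Task 7 → Task 9.

Variance along critical path = 5.444 + 7.111 + 0.111 + 1.778 = 14.444
σ = √14.444 = 3.801 days

3.80 days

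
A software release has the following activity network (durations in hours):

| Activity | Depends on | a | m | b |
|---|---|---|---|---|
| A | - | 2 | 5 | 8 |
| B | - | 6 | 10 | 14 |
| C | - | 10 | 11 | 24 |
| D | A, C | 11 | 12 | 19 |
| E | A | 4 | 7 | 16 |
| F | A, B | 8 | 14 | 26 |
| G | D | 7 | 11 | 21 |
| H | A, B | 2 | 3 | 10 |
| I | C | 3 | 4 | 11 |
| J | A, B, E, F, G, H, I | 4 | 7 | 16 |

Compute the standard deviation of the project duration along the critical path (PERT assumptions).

te_A = (2 + 4·5 + 8)/6 = 30/6 = 5; σ²_A = ((8−2)/6)² = 1.000
te_B = (6 + 4·10 + 14)/6 = 60/6 = 10; σ²_B = ((14−6)/6)² = 1.778
te_C = (10 + 4·11 + 24)/6 = 78/6 = 13; σ²_C = ((24−10)/6)² = 5.444
te_D = (11 + 4·12 + 19)/6 = 78/6 = 13; σ²_D = ((19−11)/6)² = 1.778
te_E = (4 + 4·7 + 16)/6 = 48/6 = 8; σ²_E = ((16−4)/6)² = 4.000
te_F = (8 + 4·14 + 26)/6 = 90/6 = 15; σ²_F = ((26−8)/6)² = 9.000
te_G = (7 + 4·11 + 21)/6 = 72/6 = 12; σ²_G = ((21−7)/6)² = 5.444
te_H = (2 + 4·3 + 10)/6 = 24/6 = 4; σ²_H = ((10−2)/6)² = 1.778
te_I = (3 + 4·4 + 11)/6 = 30/6 = 5; σ²_I = ((11−3)/6)² = 1.778
te_J = (4 + 4·7 + 16)/6 = 48/6 = 8; σ²_J = ((16−4)/6)² = 4.000

Forward pass:
ES_A = 0; EF_A = 5
ES_B = 0; EF_B = 10
ES_C = 0; EF_C = 13
ES_D = max(EF_A=5, EF_C=13) = 13; EF_D = 13+13 = 26
ES_E = 5; EF_E = 5+8 = 13
ES_F = max(EF_A=5, EF_B=10) = 10; EF_F = 10+15 = 25
ES_G = 26; EF_G = 26+12 = 38
ES_H = max(EF_A=5, EF_B=10) = 10; EF_H = 10+4 = 14
ES_I = 13; EF_I = 13+5 = 18
ES_J = max(EF_A=5, EF_B=10, EF_E=13, EF_F=25, EF_G=38, EF_H=14, EF_I=18) = 38; EF_J = 38+8 = 46
Expected project duration μ = 46 hours. Critical path: C → D → G → J.

Variance along critical path = 5.444 + 1.778 + 5.444 + 4.000 = 16.667
σ = √16.667 = 4.082 hours

4.08 hours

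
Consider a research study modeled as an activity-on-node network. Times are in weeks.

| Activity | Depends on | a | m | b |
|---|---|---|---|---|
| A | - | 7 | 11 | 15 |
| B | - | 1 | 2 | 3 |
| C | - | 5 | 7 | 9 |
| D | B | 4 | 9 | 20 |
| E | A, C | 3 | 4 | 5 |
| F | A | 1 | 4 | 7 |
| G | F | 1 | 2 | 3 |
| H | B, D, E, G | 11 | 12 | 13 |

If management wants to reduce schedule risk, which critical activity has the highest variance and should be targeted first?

te_A = (7 + 4·11 + 15)/6 = 66/6 = 11; σ²_A = ((15−7)/6)² = 1.778
te_B = (1 + 4·2 + 3)/6 = 12/6 = 2; σ²_B = ((3−1)/6)² = 0.111
te_C = (5 + 4·7 + 9)/6 = 42/6 = 7; σ²_C = ((9−5)/6)² = 0.444
te_D = (4 + 4·9 + 20)/6 = 60/6 = 10; σ²_D = ((20−4)/6)² = 7.111
te_E = (3 + 4·4 + 5)/6 = 24/6 = 4; σ²_E = ((5−3)/6)² = 0.111
te_F = (1 + 4·4 + 7)/6 = 24/6 = 4; σ²_F = ((7−1)/6)² = 1.000
te_G = (1 + 4·2 + 3)/6 = 12/6 = 2; σ²_G = ((3−1)/6)² = 0.111
te_H = (11 + 4·12 + 13)/6 = 72/6 = 12; σ²_H = ((13−11)/6)² = 0.111

Forward pass:
ES_A = 0; EF_A = 11
ES_B = 0; EF_B = 2
ES_C = 0; EF_C = 7
ES_D = 2; EF_D = 2+10 = 12
ES_E = max(EF_A=11, EF_C=7) = 11; EF_E = 11+4 = 15
ES_F = 11; EF_F = 11+4 = 15
ES_G = 15; EF_G = 15+2 = 17
ES_H = max(EF_B=2, EF_D=12, EF_E=15, EF_G=17) = 17; EF_H = 17+12 = 29
Expected project duration μ = 29 weeks. Critical path: A → F → G → H.

Variances on critical path: σ²_A=1.778, σ²_F=1.000, σ²_G=0.111, σ²_H=0.111.
Largest is σ²_A = 1.778.

A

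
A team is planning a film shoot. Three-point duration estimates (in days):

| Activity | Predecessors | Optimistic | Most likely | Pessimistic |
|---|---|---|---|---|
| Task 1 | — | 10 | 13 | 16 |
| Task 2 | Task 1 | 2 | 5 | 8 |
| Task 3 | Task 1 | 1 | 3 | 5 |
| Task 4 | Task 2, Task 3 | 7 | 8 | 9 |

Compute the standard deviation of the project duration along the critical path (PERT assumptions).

te_Task 1 = (10 + 4·13 + 16)/6 = 78/6 = 13; σ²_Task 1 = ((16−10)/6)² = 1.000
te_Task 2 = (2 + 4·5 + 8)/6 = 30/6 = 5; σ²_Task 2 = ((8−2)/6)² = 1.000
te_Task 3 = (1 + 4·3 + 5)/6 = 18/6 = 3; σ²_Task 3 = ((5−1)/6)² = 0.444
te_Task 4 = (7 + 4·8 + 9)/6 = 48/6 = 8; σ²_Task 4 = ((9−7)/6)² = 0.111

Forward pass:
ES_Task 1 = 0; EF_Task 1 = 13
ES_Task 2 = 13; EF_Task 2 = 13+5 = 18
ES_Task 3 = 13; EF_Task 3 = 13+3 = 16
ES_Task 4 = max(EF_Task 2=18, EF_Task 3=16) = 18; EF_Task 4 = 18+8 = 26
Expected project duration μ = 26 days. Critical path: Task 1 → Task 2 → Task 4.

Variance along critical path = 1.000 + 1.000 + 0.111 = 2.111
σ = √2.111 = 1.453 days

1.45 days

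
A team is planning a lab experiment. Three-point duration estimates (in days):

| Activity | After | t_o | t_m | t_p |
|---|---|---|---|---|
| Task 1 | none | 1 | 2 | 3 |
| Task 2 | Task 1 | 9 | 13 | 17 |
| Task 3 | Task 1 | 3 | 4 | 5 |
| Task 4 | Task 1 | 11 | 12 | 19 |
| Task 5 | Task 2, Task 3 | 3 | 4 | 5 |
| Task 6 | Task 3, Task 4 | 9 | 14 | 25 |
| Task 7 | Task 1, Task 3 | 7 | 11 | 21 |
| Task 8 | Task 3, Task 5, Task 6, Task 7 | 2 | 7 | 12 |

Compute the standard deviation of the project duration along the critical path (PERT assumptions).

te_Task 1 = (1 + 4·2 + 3)/6 = 12/6 = 2; σ²_Task 1 = ((3−1)/6)² = 0.111
te_Task 2 = (9 + 4·13 + 17)/6 = 78/6 = 13; σ²_Task 2 = ((17−9)/6)² = 1.778
te_Task 3 = (3 + 4·4 + 5)/6 = 24/6 = 4; σ²_Task 3 = ((5−3)/6)² = 0.111
te_Task 4 = (11 + 4·12 + 19)/6 = 78/6 = 13; σ²_Task 4 = ((19−11)/6)² = 1.778
te_Task 5 = (3 + 4·4 + 5)/6 = 24/6 = 4; σ²_Task 5 = ((5−3)/6)² = 0.111
te_Task 6 = (9 + 4·14 + 25)/6 = 90/6 = 15; σ²_Task 6 = ((25−9)/6)² = 7.111
te_Task 7 = (7 + 4·11 + 21)/6 = 72/6 = 12; σ²_Task 7 = ((21−7)/6)² = 5.444
te_Task 8 = (2 + 4·7 + 12)/6 = 42/6 = 7; σ²_Task 8 = ((12−2)/6)² = 2.778

Forward pass:
ES_Task 1 = 0; EF_Task 1 = 2
ES_Task 2 = 2; EF_Task 2 = 2+13 = 15
ES_Task 3 = 2; EF_Task 3 = 2+4 = 6
ES_Task 4 = 2; EF_Task 4 = 2+13 = 15
ES_Task 5 = max(EF_Task 2=15, EF_Task 3=6) = 15; EF_Task 5 = 15+4 = 19
ES_Task 6 = max(EF_Task 3=6, EF_Task 4=15) = 15; EF_Task 6 = 15+15 = 30
ES_Task 7 = max(EF_Task 1=2, EF_Task 3=6) = 6; EF_Task 7 = 6+12 = 18
ES_Task 8 = max(EF_Task 3=6, EF_Task 5=19, EF_Task 6=30, EF_Task 7=18) = 30; EF_Task 8 = 30+7 = 37
Expected project duration μ = 37 days. Critical path: Task 1 → Task 4 → Task 6 → Task 8.

Variance along critical path = 0.111 + 1.778 + 7.111 + 2.778 = 11.778
σ = √11.778 = 3.432 days

3.43 days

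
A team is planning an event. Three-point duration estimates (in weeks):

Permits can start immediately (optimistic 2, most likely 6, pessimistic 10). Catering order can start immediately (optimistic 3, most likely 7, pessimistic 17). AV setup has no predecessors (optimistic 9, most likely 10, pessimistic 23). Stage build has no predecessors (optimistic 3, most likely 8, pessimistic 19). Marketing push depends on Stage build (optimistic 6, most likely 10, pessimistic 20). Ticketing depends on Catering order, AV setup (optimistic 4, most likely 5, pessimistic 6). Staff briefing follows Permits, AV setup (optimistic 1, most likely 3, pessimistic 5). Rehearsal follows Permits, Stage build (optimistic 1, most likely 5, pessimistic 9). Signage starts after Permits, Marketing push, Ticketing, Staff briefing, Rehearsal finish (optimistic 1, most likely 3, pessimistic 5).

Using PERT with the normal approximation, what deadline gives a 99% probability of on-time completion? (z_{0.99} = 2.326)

te_Permits = (2 + 4·6 + 10)/6 = 36/6 = 6; σ²_Permits = ((10−2)/6)² = 1.778
te_Catering order = (3 + 4·7 + 17)/6 = 48/6 = 8; σ²_Catering order = ((17−3)/6)² = 5.444
te_AV setup = (9 + 4·10 + 23)/6 = 72/6 = 12; σ²_AV setup = ((23−9)/6)² = 5.444
te_Stage build = (3 + 4·8 + 19)/6 = 54/6 = 9; σ²_Stage build = ((19−3)/6)² = 7.111
te_Marketing push = (6 + 4·10 + 20)/6 = 66/6 = 11; σ²_Marketing push = ((20−6)/6)² = 5.444
te_Ticketing = (4 + 4·5 + 6)/6 = 30/6 = 5; σ²_Ticketing = ((6−4)/6)² = 0.111
te_Staff briefing = (1 + 4·3 + 5)/6 = 18/6 = 3; σ²_Staff briefing = ((5−1)/6)² = 0.444
te_Rehearsal = (1 + 4·5 + 9)/6 = 30/6 = 5; σ²_Rehearsal = ((9−1)/6)² = 1.778
te_Signage = (1 + 4·3 + 5)/6 = 18/6 = 3; σ²_Signage = ((5−1)/6)² = 0.444

Forward pass:
ES_Permits = 0; EF_Permits = 6
ES_Catering order = 0; EF_Catering order = 8
ES_AV setup = 0; EF_AV setup = 12
ES_Stage build = 0; EF_Stage build = 9
ES_Marketing push = 9; EF_Marketing push = 9+11 = 20
ES_Ticketing = max(EF_Catering order=8, EF_AV setup=12) = 12; EF_Ticketing = 12+5 = 17
ES_Staff briefing = max(EF_Permits=6, EF_AV setup=12) = 12; EF_Staff briefing = 12+3 = 15
ES_Rehearsal = max(EF_Permits=6, EF_Stage build=9) = 9; EF_Rehearsal = 9+5 = 14
ES_Signage = max(EF_Permits=6, EF_Marketing push=20, EF_Ticketing=17, EF_Staff briefing=15, EF_Rehearsal=14) = 20; EF_Signage = 20+3 = 23
Expected project duration μ = 23 weeks. Critical path: Stage build → Marketing push → Signage.

Variance along critical path = 7.111 + 5.444 + 0.444 = 13.000; σ = 3.606 weeks.
D = μ + z·σ = 23 + 2.326·3.606 = 31.4 weeks

31.4 weeks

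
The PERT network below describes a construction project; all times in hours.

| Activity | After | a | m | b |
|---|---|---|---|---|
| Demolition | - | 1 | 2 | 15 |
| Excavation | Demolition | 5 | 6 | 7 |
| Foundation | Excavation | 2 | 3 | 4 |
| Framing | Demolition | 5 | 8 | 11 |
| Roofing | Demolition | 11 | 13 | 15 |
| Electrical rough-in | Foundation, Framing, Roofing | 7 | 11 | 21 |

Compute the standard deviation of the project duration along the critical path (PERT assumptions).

3.37 hours

te_Demolition = (1 + 4·2 + 15)/6 = 24/6 = 4; σ²_Demolition = ((15−1)/6)² = 5.444
te_Excavation = (5 + 4·6 + 7)/6 = 36/6 = 6; σ²_Excavation = ((7−5)/6)² = 0.111
te_Foundation = (2 + 4·3 + 4)/6 = 18/6 = 3; σ²_Foundation = ((4−2)/6)² = 0.111
te_Framing = (5 + 4·8 + 11)/6 = 48/6 = 8; σ²_Framing = ((11−5)/6)² = 1.000
te_Roofing = (11 + 4·13 + 15)/6 = 78/6 = 13; σ²_Roofing = ((15−11)/6)² = 0.444
te_Electrical rough-in = (7 + 4·11 + 21)/6 = 72/6 = 12; σ²_Electrical rough-in = ((21−7)/6)² = 5.444

Forward pass:
ES_Demolition = 0; EF_Demolition = 4
ES_Excavation = 4; EF_Excavation = 4+6 = 10
ES_Foundation = 10; EF_Foundation = 10+3 = 13
ES_Framing = 4; EF_Framing = 4+8 = 12
ES_Roofing = 4; EF_Roofing = 4+13 = 17
ES_Electrical rough-in = max(EF_Foundation=13, EF_Framing=12, EF_Roofing=17) = 17; EF_Electrical rough-in = 17+12 = 29
Expected project duration μ = 29 hours. Critical path: Demolition → Roofing → Electrical rough-in.

Variance along critical path = 5.444 + 0.444 + 5.444 = 11.333
σ = √11.333 = 3.367 hours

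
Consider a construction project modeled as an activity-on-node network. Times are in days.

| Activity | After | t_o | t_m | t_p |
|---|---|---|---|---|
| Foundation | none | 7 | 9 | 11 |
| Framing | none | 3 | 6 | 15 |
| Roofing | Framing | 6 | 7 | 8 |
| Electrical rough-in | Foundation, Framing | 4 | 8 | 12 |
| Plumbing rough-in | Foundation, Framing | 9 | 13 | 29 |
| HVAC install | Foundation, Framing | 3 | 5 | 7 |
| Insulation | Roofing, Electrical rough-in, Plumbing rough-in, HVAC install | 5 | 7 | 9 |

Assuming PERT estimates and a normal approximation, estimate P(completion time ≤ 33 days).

0.718

te_Foundation = (7 + 4·9 + 11)/6 = 54/6 = 9; σ²_Foundation = ((11−7)/6)² = 0.444
te_Framing = (3 + 4·6 + 15)/6 = 42/6 = 7; σ²_Framing = ((15−3)/6)² = 4.000
te_Roofing = (6 + 4·7 + 8)/6 = 42/6 = 7; σ²_Roofing = ((8−6)/6)² = 0.111
te_Electrical rough-in = (4 + 4·8 + 12)/6 = 48/6 = 8; σ²_Electrical rough-in = ((12−4)/6)² = 1.778
te_Plumbing rough-in = (9 + 4·13 + 29)/6 = 90/6 = 15; σ²_Plumbing rough-in = ((29−9)/6)² = 11.111
te_HVAC install = (3 + 4·5 + 7)/6 = 30/6 = 5; σ²_HVAC install = ((7−3)/6)² = 0.444
te_Insulation = (5 + 4·7 + 9)/6 = 42/6 = 7; σ²_Insulation = ((9−5)/6)² = 0.444

Forward pass:
ES_Foundation = 0; EF_Foundation = 9
ES_Framing = 0; EF_Framing = 7
ES_Roofing = 7; EF_Roofing = 7+7 = 14
ES_Electrical rough-in = max(EF_Foundation=9, EF_Framing=7) = 9; EF_Electrical rough-in = 9+8 = 17
ES_Plumbing rough-in = max(EF_Foundation=9, EF_Framing=7) = 9; EF_Plumbing rough-in = 9+15 = 24
ES_HVAC install = max(EF_Foundation=9, EF_Framing=7) = 9; EF_HVAC install = 9+5 = 14
ES_Insulation = max(EF_Roofing=14, EF_Electrical rough-in=17, EF_Plumbing rough-in=24, EF_HVAC install=14) = 24; EF_Insulation = 24+7 = 31
Expected project duration μ = 31 days. Critical path: Foundation → Plumbing rough-in → Insulation.

Variance along critical path = 0.444 + 11.111 + 0.444 = 12.000; σ = √12.000 = 3.464 days.
Z = (33 − 31) / 3.464 = 0.577
P(T ≤ 33) = Φ(0.577) ≈ 0.718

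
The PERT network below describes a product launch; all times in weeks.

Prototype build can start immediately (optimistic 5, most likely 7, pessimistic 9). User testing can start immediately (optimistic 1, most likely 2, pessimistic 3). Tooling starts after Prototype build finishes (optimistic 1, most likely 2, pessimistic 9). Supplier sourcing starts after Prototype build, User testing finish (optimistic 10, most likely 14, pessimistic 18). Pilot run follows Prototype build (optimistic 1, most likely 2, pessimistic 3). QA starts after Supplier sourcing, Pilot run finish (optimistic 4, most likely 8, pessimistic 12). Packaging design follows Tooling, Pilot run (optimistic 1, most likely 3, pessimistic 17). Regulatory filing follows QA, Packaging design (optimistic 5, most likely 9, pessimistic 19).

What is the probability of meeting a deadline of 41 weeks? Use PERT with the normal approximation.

te_Prototype build = (5 + 4·7 + 9)/6 = 42/6 = 7; σ²_Prototype build = ((9−5)/6)² = 0.444
te_User testing = (1 + 4·2 + 3)/6 = 12/6 = 2; σ²_User testing = ((3−1)/6)² = 0.111
te_Tooling = (1 + 4·2 + 9)/6 = 18/6 = 3; σ²_Tooling = ((9−1)/6)² = 1.778
te_Supplier sourcing = (10 + 4·14 + 18)/6 = 84/6 = 14; σ²_Supplier sourcing = ((18−10)/6)² = 1.778
te_Pilot run = (1 + 4·2 + 3)/6 = 12/6 = 2; σ²_Pilot run = ((3−1)/6)² = 0.111
te_QA = (4 + 4·8 + 12)/6 = 48/6 = 8; σ²_QA = ((12−4)/6)² = 1.778
te_Packaging design = (1 + 4·3 + 17)/6 = 30/6 = 5; σ²_Packaging design = ((17−1)/6)² = 7.111
te_Regulatory filing = (5 + 4·9 + 19)/6 = 60/6 = 10; σ²_Regulatory filing = ((19−5)/6)² = 5.444

Forward pass:
ES_Prototype build = 0; EF_Prototype build = 7
ES_User testing = 0; EF_User testing = 2
ES_Tooling = 7; EF_Tooling = 7+3 = 10
ES_Supplier sourcing = max(EF_Prototype build=7, EF_User testing=2) = 7; EF_Supplier sourcing = 7+14 = 21
ES_Pilot run = 7; EF_Pilot run = 7+2 = 9
ES_QA = max(EF_Supplier sourcing=21, EF_Pilot run=9) = 21; EF_QA = 21+8 = 29
ES_Packaging design = max(EF_Tooling=10, EF_Pilot run=9) = 10; EF_Packaging design = 10+5 = 15
ES_Regulatory filing = max(EF_QA=29, EF_Packaging design=15) = 29; EF_Regulatory filing = 29+10 = 39
Expected project duration μ = 39 weeks. Critical path: Prototype build → Supplier sourcing → QA → Regulatory filing.

Variance along critical path = 0.444 + 1.778 + 1.778 + 5.444 = 9.444; σ = √9.444 = 3.073 weeks.
Z = (41 − 39) / 3.073 = 0.651
P(T ≤ 41) = Φ(0.651) ≈ 0.742

0.742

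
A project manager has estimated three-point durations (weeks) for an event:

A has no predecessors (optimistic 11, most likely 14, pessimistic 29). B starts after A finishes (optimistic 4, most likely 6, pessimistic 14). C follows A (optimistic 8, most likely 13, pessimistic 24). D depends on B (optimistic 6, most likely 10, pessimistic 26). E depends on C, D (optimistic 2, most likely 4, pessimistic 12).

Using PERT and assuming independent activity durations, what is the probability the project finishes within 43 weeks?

te_A = (11 + 4·14 + 29)/6 = 96/6 = 16; σ²_A = ((29−11)/6)² = 9.000
te_B = (4 + 4·6 + 14)/6 = 42/6 = 7; σ²_B = ((14−4)/6)² = 2.778
te_C = (8 + 4·13 + 24)/6 = 84/6 = 14; σ²_C = ((24−8)/6)² = 7.111
te_D = (6 + 4·10 + 26)/6 = 72/6 = 12; σ²_D = ((26−6)/6)² = 11.111
te_E = (2 + 4·4 + 12)/6 = 30/6 = 5; σ²_E = ((12−2)/6)² = 2.778

Forward pass:
ES_A = 0; EF_A = 16
ES_B = 16; EF_B = 16+7 = 23
ES_C = 16; EF_C = 16+14 = 30
ES_D = 23; EF_D = 23+12 = 35
ES_E = max(EF_C=30, EF_D=35) = 35; EF_E = 35+5 = 40
Expected project duration μ = 40 weeks. Critical path: A → B → D → E.

Variance along critical path = 9.000 + 2.778 + 11.111 + 2.778 = 25.667; σ = √25.667 = 5.066 weeks.
Z = (43 − 40) / 5.066 = 0.592
P(T ≤ 43) = Φ(0.592) ≈ 0.723

0.723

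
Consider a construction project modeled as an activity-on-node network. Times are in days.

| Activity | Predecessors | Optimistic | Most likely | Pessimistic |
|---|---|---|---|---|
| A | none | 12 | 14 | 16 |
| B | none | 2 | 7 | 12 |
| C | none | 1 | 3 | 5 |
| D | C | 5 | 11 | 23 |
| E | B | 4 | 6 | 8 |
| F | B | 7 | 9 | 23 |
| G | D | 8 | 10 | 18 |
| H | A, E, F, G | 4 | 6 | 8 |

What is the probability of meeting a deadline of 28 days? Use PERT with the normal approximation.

0.131

te_A = (12 + 4·14 + 16)/6 = 84/6 = 14; σ²_A = ((16−12)/6)² = 0.444
te_B = (2 + 4·7 + 12)/6 = 42/6 = 7; σ²_B = ((12−2)/6)² = 2.778
te_C = (1 + 4·3 + 5)/6 = 18/6 = 3; σ²_C = ((5−1)/6)² = 0.444
te_D = (5 + 4·11 + 23)/6 = 72/6 = 12; σ²_D = ((23−5)/6)² = 9.000
te_E = (4 + 4·6 + 8)/6 = 36/6 = 6; σ²_E = ((8−4)/6)² = 0.444
te_F = (7 + 4·9 + 23)/6 = 66/6 = 11; σ²_F = ((23−7)/6)² = 7.111
te_G = (8 + 4·10 + 18)/6 = 66/6 = 11; σ²_G = ((18−8)/6)² = 2.778
te_H = (4 + 4·6 + 8)/6 = 36/6 = 6; σ²_H = ((8−4)/6)² = 0.444

Forward pass:
ES_A = 0; EF_A = 14
ES_B = 0; EF_B = 7
ES_C = 0; EF_C = 3
ES_D = 3; EF_D = 3+12 = 15
ES_E = 7; EF_E = 7+6 = 13
ES_F = 7; EF_F = 7+11 = 18
ES_G = 15; EF_G = 15+11 = 26
ES_H = max(EF_A=14, EF_E=13, EF_F=18, EF_G=26) = 26; EF_H = 26+6 = 32
Expected project duration μ = 32 days. Critical path: C → D → G → H.

Variance along critical path = 0.444 + 9.000 + 2.778 + 0.444 = 12.667; σ = √12.667 = 3.559 days.
Z = (28 − 32) / 3.559 = -1.124
P(T ≤ 28) = Φ(-1.124) ≈ 0.131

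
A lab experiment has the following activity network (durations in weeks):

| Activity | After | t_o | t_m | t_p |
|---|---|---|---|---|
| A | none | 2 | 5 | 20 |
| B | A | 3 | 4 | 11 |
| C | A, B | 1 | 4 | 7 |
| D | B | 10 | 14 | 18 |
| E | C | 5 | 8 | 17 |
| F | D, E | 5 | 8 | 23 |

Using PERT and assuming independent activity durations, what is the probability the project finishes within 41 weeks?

te_A = (2 + 4·5 + 20)/6 = 42/6 = 7; σ²_A = ((20−2)/6)² = 9.000
te_B = (3 + 4·4 + 11)/6 = 30/6 = 5; σ²_B = ((11−3)/6)² = 1.778
te_C = (1 + 4·4 + 7)/6 = 24/6 = 4; σ²_C = ((7−1)/6)² = 1.000
te_D = (10 + 4·14 + 18)/6 = 84/6 = 14; σ²_D = ((18−10)/6)² = 1.778
te_E = (5 + 4·8 + 17)/6 = 54/6 = 9; σ²_E = ((17−5)/6)² = 4.000
te_F = (5 + 4·8 + 23)/6 = 60/6 = 10; σ²_F = ((23−5)/6)² = 9.000

Forward pass:
ES_A = 0; EF_A = 7
ES_B = 7; EF_B = 7+5 = 12
ES_C = max(EF_A=7, EF_B=12) = 12; EF_C = 12+4 = 16
ES_D = 12; EF_D = 12+14 = 26
ES_E = 16; EF_E = 16+9 = 25
ES_F = max(EF_D=26, EF_E=25) = 26; EF_F = 26+10 = 36
Expected project duration μ = 36 weeks. Critical path: A → B → D → F.

Variance along critical path = 9.000 + 1.778 + 1.778 + 9.000 = 21.556; σ = √21.556 = 4.643 weeks.
Z = (41 − 36) / 4.643 = 1.077
P(T ≤ 41) = Φ(1.077) ≈ 0.859

0.859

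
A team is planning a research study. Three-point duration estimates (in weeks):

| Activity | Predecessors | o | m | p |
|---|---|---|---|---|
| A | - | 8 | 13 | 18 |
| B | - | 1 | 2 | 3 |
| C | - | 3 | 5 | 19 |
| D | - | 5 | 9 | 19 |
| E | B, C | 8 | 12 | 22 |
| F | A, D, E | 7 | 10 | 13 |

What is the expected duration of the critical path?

30 weeks

te_A = (8 + 4·13 + 18)/6 = 78/6 = 13
te_B = (1 + 4·2 + 3)/6 = 12/6 = 2
te_C = (3 + 4·5 + 19)/6 = 42/6 = 7
te_D = (5 + 4·9 + 19)/6 = 60/6 = 10
te_E = (8 + 4·12 + 22)/6 = 78/6 = 13
te_F = (7 + 4·10 + 13)/6 = 60/6 = 10

Forward pass:
ES_A = 0; EF_A = 13
ES_B = 0; EF_B = 2
ES_C = 0; EF_C = 7
ES_D = 0; EF_D = 10
ES_E = max(EF_B=2, EF_C=7) = 7; EF_E = 7+13 = 20
ES_F = max(EF_A=13, EF_D=10, EF_E=20) = 20; EF_F = 20+10 = 30
Expected project duration μ = 30 weeks. Critical path: C → E → F.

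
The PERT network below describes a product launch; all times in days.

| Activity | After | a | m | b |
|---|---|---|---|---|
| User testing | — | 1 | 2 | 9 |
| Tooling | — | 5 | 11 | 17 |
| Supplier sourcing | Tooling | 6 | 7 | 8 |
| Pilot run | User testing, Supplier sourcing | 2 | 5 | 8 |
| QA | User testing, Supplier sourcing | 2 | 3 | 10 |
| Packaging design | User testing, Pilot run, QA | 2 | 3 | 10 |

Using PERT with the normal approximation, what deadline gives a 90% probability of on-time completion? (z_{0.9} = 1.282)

30.4 days

te_User testing = (1 + 4·2 + 9)/6 = 18/6 = 3; σ²_User testing = ((9−1)/6)² = 1.778
te_Tooling = (5 + 4·11 + 17)/6 = 66/6 = 11; σ²_Tooling = ((17−5)/6)² = 4.000
te_Supplier sourcing = (6 + 4·7 + 8)/6 = 42/6 = 7; σ²_Supplier sourcing = ((8−6)/6)² = 0.111
te_Pilot run = (2 + 4·5 + 8)/6 = 30/6 = 5; σ²_Pilot run = ((8−2)/6)² = 1.000
te_QA = (2 + 4·3 + 10)/6 = 24/6 = 4; σ²_QA = ((10−2)/6)² = 1.778
te_Packaging design = (2 + 4·3 + 10)/6 = 24/6 = 4; σ²_Packaging design = ((10−2)/6)² = 1.778

Forward pass:
ES_User testing = 0; EF_User testing = 3
ES_Tooling = 0; EF_Tooling = 11
ES_Supplier sourcing = 11; EF_Supplier sourcing = 11+7 = 18
ES_Pilot run = max(EF_User testing=3, EF_Supplier sourcing=18) = 18; EF_Pilot run = 18+5 = 23
ES_QA = max(EF_User testing=3, EF_Supplier sourcing=18) = 18; EF_QA = 18+4 = 22
ES_Packaging design = max(EF_User testing=3, EF_Pilot run=23, EF_QA=22) = 23; EF_Packaging design = 23+4 = 27
Expected project duration μ = 27 days. Critical path: Tooling → Supplier sourcing → Pilot run → Packaging design.

Variance along critical path = 4.000 + 0.111 + 1.000 + 1.778 = 6.889; σ = 2.625 days.
D = μ + z·σ = 27 + 1.282·2.625 = 30.4 days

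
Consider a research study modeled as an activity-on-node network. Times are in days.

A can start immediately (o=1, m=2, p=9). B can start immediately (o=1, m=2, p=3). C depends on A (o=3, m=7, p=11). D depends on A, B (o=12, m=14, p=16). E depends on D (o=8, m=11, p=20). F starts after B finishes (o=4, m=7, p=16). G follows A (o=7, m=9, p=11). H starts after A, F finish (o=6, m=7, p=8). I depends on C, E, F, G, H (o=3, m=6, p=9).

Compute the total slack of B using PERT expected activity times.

1 days

te_A = (1 + 4·2 + 9)/6 = 18/6 = 3
te_B = (1 + 4·2 + 3)/6 = 12/6 = 2
te_C = (3 + 4·7 + 11)/6 = 42/6 = 7
te_D = (12 + 4·14 + 16)/6 = 84/6 = 14
te_E = (8 + 4·11 + 20)/6 = 72/6 = 12
te_F = (4 + 4·7 + 16)/6 = 48/6 = 8
te_G = (7 + 4·9 + 11)/6 = 54/6 = 9
te_H = (6 + 4·7 + 8)/6 = 42/6 = 7
te_I = (3 + 4·6 + 9)/6 = 36/6 = 6

Forward pass:
ES_A = 0; EF_A = 3
ES_B = 0; EF_B = 2
ES_C = 3; EF_C = 3+7 = 10
ES_D = max(EF_A=3, EF_B=2) = 3; EF_D = 3+14 = 17
ES_E = 17; EF_E = 17+12 = 29
ES_F = 2; EF_F = 2+8 = 10
ES_G = 3; EF_G = 3+9 = 12
ES_H = max(EF_A=3, EF_F=10) = 10; EF_H = 10+7 = 17
ES_I = max(EF_C=10, EF_E=29, EF_F=10, EF_G=12, EF_H=17) = 29; EF_I = 29+6 = 35
Expected project duration μ = 35 days. Critical path: A → D → E → I.

Backward pass:
LF_I = 35; LS_I = 35−6 = 29
LF_H = LS_I = 29; LS_H = 29−7 = 22
LF_G = LS_I = 29; LS_G = 29−9 = 20
LF_F = min(LS_H=22, LS_I=29) = 22; LS_F = 22−8 = 14
LF_E = LS_I = 29; LS_E = 29−12 = 17
LF_D = LS_E = 17; LS_D = 17−14 = 3
LF_C = LS_I = 29; LS_C = 29−7 = 22
LF_B = min(LS_D=3, LS_F=14) = 3; LS_B = 3−2 = 1
LF_A = min(LS_C=22, LS_D=3, LS_G=20, LS_H=22) = 3; LS_A = 3−3 = 0
Slack_B = LS_B − ES_B = 1 − 0 = 1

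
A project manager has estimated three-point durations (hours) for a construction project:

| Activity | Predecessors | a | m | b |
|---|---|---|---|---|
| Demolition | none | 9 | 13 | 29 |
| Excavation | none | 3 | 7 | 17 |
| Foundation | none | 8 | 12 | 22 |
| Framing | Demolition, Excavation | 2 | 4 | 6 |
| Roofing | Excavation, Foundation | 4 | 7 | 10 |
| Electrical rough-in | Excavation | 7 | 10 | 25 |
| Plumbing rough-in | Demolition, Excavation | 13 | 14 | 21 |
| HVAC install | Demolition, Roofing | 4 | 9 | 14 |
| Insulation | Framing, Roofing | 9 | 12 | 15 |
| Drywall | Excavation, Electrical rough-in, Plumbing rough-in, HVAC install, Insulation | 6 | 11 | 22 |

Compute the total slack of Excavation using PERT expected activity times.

te_Demolition = (9 + 4·13 + 29)/6 = 90/6 = 15
te_Excavation = (3 + 4·7 + 17)/6 = 48/6 = 8
te_Foundation = (8 + 4·12 + 22)/6 = 78/6 = 13
te_Framing = (2 + 4·4 + 6)/6 = 24/6 = 4
te_Roofing = (4 + 4·7 + 10)/6 = 42/6 = 7
te_Electrical rough-in = (7 + 4·10 + 25)/6 = 72/6 = 12
te_Plumbing rough-in = (13 + 4·14 + 21)/6 = 90/6 = 15
te_HVAC install = (4 + 4·9 + 14)/6 = 54/6 = 9
te_Insulation = (9 + 4·12 + 15)/6 = 72/6 = 12
te_Drywall = (6 + 4·11 + 22)/6 = 72/6 = 12

Forward pass:
ES_Demolition = 0; EF_Demolition = 15
ES_Excavation = 0; EF_Excavation = 8
ES_Foundation = 0; EF_Foundation = 13
ES_Framing = max(EF_Demolition=15, EF_Excavation=8) = 15; EF_Framing = 15+4 = 19
ES_Roofing = max(EF_Excavation=8, EF_Foundation=13) = 13; EF_Roofing = 13+7 = 20
ES_Electrical rough-in = 8; EF_Electrical rough-in = 8+12 = 20
ES_Plumbing rough-in = max(EF_Demolition=15, EF_Excavation=8) = 15; EF_Plumbing rough-in = 15+15 = 30
ES_HVAC install = max(EF_Demolition=15, EF_Roofing=20) = 20; EF_HVAC install = 20+9 = 29
ES_Insulation = max(EF_Framing=19, EF_Roofing=20) = 20; EF_Insulation = 20+12 = 32
ES_Drywall = max(EF_Excavation=8, EF_Electrical rough-in=20, EF_Plumbing rough-in=30, EF_HVAC install=29, EF_Insulation=32) = 32; EF_Drywall = 32+12 = 44
Expected project duration μ = 44 hours. Critical path: Foundation → Roofing → Insulation → Drywall.

Backward pass:
LF_Drywall = 44; LS_Drywall = 44−12 = 32
LF_Insulation = LS_Drywall = 32; LS_Insulation = 32−12 = 20
LF_HVAC install = LS_Drywall = 32; LS_HVAC install = 32−9 = 23
LF_Plumbing rough-in = LS_Drywall = 32; LS_Plumbing rough-in = 32−15 = 17
LF_Electrical rough-in = LS_Drywall = 32; LS_Electrical rough-in = 32−12 = 20
LF_Roofing = min(LS_HVAC install=23, LS_Insulation=20) = 20; LS_Roofing = 20−7 = 13
LF_Framing = LS_Insulation = 20; LS_Framing = 20−4 = 16
LF_Foundation = LS_Roofing = 13; LS_Foundation = 13−13 = 0
LF_Excavation = min(LS_Framing=16, LS_Roofing=13, LS_Electrical rough-in=20, LS_Plumbing rough-in=17, LS_Drywall=32) = 13; LS_Excavation = 13−8 = 5
LF_Demolition = min(LS_Framing=16, LS_Plumbing rough-in=17, LS_HVAC install=23) = 16; LS_Demolition = 16−15 = 1
Slack_Excavation = LS_Excavation − ES_Excavation = 5 − 0 = 5

5 hours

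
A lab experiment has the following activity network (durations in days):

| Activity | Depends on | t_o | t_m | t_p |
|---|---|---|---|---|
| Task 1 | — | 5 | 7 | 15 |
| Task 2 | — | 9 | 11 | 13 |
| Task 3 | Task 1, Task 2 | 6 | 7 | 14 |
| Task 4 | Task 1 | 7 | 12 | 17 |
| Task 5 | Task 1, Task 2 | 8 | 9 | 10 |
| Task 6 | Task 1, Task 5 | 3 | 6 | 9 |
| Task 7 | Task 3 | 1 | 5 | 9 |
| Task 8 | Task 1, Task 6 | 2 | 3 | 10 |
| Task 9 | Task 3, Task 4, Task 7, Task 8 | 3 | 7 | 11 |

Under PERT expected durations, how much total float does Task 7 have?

6 days

te_Task 1 = (5 + 4·7 + 15)/6 = 48/6 = 8
te_Task 2 = (9 + 4·11 + 13)/6 = 66/6 = 11
te_Task 3 = (6 + 4·7 + 14)/6 = 48/6 = 8
te_Task 4 = (7 + 4·12 + 17)/6 = 72/6 = 12
te_Task 5 = (8 + 4·9 + 10)/6 = 54/6 = 9
te_Task 6 = (3 + 4·6 + 9)/6 = 36/6 = 6
te_Task 7 = (1 + 4·5 + 9)/6 = 30/6 = 5
te_Task 8 = (2 + 4·3 + 10)/6 = 24/6 = 4
te_Task 9 = (3 + 4·7 + 11)/6 = 42/6 = 7

Forward pass:
ES_Task 1 = 0; EF_Task 1 = 8
ES_Task 2 = 0; EF_Task 2 = 11
ES_Task 3 = max(EF_Task 1=8, EF_Task 2=11) = 11; EF_Task 3 = 11+8 = 19
ES_Task 4 = 8; EF_Task 4 = 8+12 = 20
ES_Task 5 = max(EF_Task 1=8, EF_Task 2=11) = 11; EF_Task 5 = 11+9 = 20
ES_Task 6 = max(EF_Task 1=8, EF_Task 5=20) = 20; EF_Task 6 = 20+6 = 26
ES_Task 7 = 19; EF_Task 7 = 19+5 = 24
ES_Task 8 = max(EF_Task 1=8, EF_Task 6=26) = 26; EF_Task 8 = 26+4 = 30
ES_Task 9 = max(EF_Task 3=19, EF_Task 4=20, EF_Task 7=24, EF_Task 8=30) = 30; EF_Task 9 = 30+7 = 37
Expected project duration μ = 37 days. Critical path: Task 2 → Task 5 → Task 6 → Task 8 → Task 9.

Backward pass:
LF_Task 9 = 37; LS_Task 9 = 37−7 = 30
LF_Task 8 = LS_Task 9 = 30; LS_Task 8 = 30−4 = 26
LF_Task 7 = LS_Task 9 = 30; LS_Task 7 = 30−5 = 25
LF_Task 6 = LS_Task 8 = 26; LS_Task 6 = 26−6 = 20
LF_Task 5 = LS_Task 6 = 20; LS_Task 5 = 20−9 = 11
LF_Task 4 = LS_Task 9 = 30; LS_Task 4 = 30−12 = 18
LF_Task 3 = min(LS_Task 7=25, LS_Task 9=30) = 25; LS_Task 3 = 25−8 = 17
LF_Task 2 = min(LS_Task 3=17, LS_Task 5=11) = 11; LS_Task 2 = 11−11 = 0
LF_Task 1 = min(LS_Task 3=17, LS_Task 4=18, LS_Task 5=11, LS_Task 6=20, LS_Task 8=26) = 11; LS_Task 1 = 11−8 = 3
Slack_Task 7 = LS_Task 7 − ES_Task 7 = 25 − 19 = 6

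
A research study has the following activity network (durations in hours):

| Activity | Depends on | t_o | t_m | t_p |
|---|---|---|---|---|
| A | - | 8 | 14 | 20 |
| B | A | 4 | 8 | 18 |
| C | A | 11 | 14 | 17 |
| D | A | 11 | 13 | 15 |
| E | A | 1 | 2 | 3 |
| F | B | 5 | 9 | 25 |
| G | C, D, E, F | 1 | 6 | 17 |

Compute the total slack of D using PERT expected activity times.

7 hours

te_A = (8 + 4·14 + 20)/6 = 84/6 = 14
te_B = (4 + 4·8 + 18)/6 = 54/6 = 9
te_C = (11 + 4·14 + 17)/6 = 84/6 = 14
te_D = (11 + 4·13 + 15)/6 = 78/6 = 13
te_E = (1 + 4·2 + 3)/6 = 12/6 = 2
te_F = (5 + 4·9 + 25)/6 = 66/6 = 11
te_G = (1 + 4·6 + 17)/6 = 42/6 = 7

Forward pass:
ES_A = 0; EF_A = 14
ES_B = 14; EF_B = 14+9 = 23
ES_C = 14; EF_C = 14+14 = 28
ES_D = 14; EF_D = 14+13 = 27
ES_E = 14; EF_E = 14+2 = 16
ES_F = 23; EF_F = 23+11 = 34
ES_G = max(EF_C=28, EF_D=27, EF_E=16, EF_F=34) = 34; EF_G = 34+7 = 41
Expected project duration μ = 41 hours. Critical path: A → B → F → G.

Backward pass:
LF_G = 41; LS_G = 41−7 = 34
LF_F = LS_G = 34; LS_F = 34−11 = 23
LF_E = LS_G = 34; LS_E = 34−2 = 32
LF_D = LS_G = 34; LS_D = 34−13 = 21
LF_C = LS_G = 34; LS_C = 34−14 = 20
LF_B = LS_F = 23; LS_B = 23−9 = 14
LF_A = min(LS_B=14, LS_C=20, LS_D=21, LS_E=32) = 14; LS_A = 14−14 = 0
Slack_D = LS_D − ES_D = 21 − 14 = 7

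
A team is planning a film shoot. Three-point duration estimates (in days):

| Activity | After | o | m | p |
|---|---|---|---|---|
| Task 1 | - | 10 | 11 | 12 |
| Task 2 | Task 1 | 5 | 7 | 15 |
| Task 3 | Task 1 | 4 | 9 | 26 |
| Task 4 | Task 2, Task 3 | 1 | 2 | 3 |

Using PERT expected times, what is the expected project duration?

te_Task 1 = (10 + 4·11 + 12)/6 = 66/6 = 11
te_Task 2 = (5 + 4·7 + 15)/6 = 48/6 = 8
te_Task 3 = (4 + 4·9 + 26)/6 = 66/6 = 11
te_Task 4 = (1 + 4·2 + 3)/6 = 12/6 = 2

Forward pass:
ES_Task 1 = 0; EF_Task 1 = 11
ES_Task 2 = 11; EF_Task 2 = 11+8 = 19
ES_Task 3 = 11; EF_Task 3 = 11+11 = 22
ES_Task 4 = max(EF_Task 2=19, EF_Task 3=22) = 22; EF_Task 4 = 22+2 = 24
Expected project duration μ = 24 days. Critical path: Task 1 → Task 3 → Task 4.

24 days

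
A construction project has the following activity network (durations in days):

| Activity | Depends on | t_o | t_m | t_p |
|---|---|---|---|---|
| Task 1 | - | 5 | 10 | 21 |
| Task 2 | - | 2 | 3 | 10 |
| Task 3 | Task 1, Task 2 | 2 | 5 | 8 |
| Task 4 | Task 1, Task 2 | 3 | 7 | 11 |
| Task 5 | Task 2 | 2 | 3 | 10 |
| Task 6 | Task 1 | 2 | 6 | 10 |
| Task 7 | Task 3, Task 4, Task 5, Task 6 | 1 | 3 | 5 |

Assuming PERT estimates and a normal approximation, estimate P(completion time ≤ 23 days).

te_Task 1 = (5 + 4·10 + 21)/6 = 66/6 = 11; σ²_Task 1 = ((21−5)/6)² = 7.111
te_Task 2 = (2 + 4·3 + 10)/6 = 24/6 = 4; σ²_Task 2 = ((10−2)/6)² = 1.778
te_Task 3 = (2 + 4·5 + 8)/6 = 30/6 = 5; σ²_Task 3 = ((8−2)/6)² = 1.000
te_Task 4 = (3 + 4·7 + 11)/6 = 42/6 = 7; σ²_Task 4 = ((11−3)/6)² = 1.778
te_Task 5 = (2 + 4·3 + 10)/6 = 24/6 = 4; σ²_Task 5 = ((10−2)/6)² = 1.778
te_Task 6 = (2 + 4·6 + 10)/6 = 36/6 = 6; σ²_Task 6 = ((10−2)/6)² = 1.778
te_Task 7 = (1 + 4·3 + 5)/6 = 18/6 = 3; σ²_Task 7 = ((5−1)/6)² = 0.444

Forward pass:
ES_Task 1 = 0; EF_Task 1 = 11
ES_Task 2 = 0; EF_Task 2 = 4
ES_Task 3 = max(EF_Task 1=11, EF_Task 2=4) = 11; EF_Task 3 = 11+5 = 16
ES_Task 4 = max(EF_Task 1=11, EF_Task 2=4) = 11; EF_Task 4 = 11+7 = 18
ES_Task 5 = 4; EF_Task 5 = 4+4 = 8
ES_Task 6 = 11; EF_Task 6 = 11+6 = 17
ES_Task 7 = max(EF_Task 3=16, EF_Task 4=18, EF_Task 5=8, EF_Task 6=17) = 18; EF_Task 7 = 18+3 = 21
Expected project duration μ = 21 days. Critical path: Task 1 → Task 4 → Task 7.

Variance along critical path = 7.111 + 1.778 + 0.444 = 9.333; σ = √9.333 = 3.055 days.
Z = (23 − 21) / 3.055 = 0.655
P(T ≤ 23) = Φ(0.655) ≈ 0.744

0.744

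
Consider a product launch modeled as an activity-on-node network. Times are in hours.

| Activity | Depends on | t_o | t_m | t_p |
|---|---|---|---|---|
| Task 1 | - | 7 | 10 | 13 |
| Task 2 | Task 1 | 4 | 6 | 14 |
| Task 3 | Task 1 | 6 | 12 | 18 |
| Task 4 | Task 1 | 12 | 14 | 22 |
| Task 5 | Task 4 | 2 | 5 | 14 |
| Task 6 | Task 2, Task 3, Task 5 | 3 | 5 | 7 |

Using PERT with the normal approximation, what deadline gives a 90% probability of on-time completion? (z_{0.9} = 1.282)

39.7 hours

te_Task 1 = (7 + 4·10 + 13)/6 = 60/6 = 10; σ²_Task 1 = ((13−7)/6)² = 1.000
te_Task 2 = (4 + 4·6 + 14)/6 = 42/6 = 7; σ²_Task 2 = ((14−4)/6)² = 2.778
te_Task 3 = (6 + 4·12 + 18)/6 = 72/6 = 12; σ²_Task 3 = ((18−6)/6)² = 4.000
te_Task 4 = (12 + 4·14 + 22)/6 = 90/6 = 15; σ²_Task 4 = ((22−12)/6)² = 2.778
te_Task 5 = (2 + 4·5 + 14)/6 = 36/6 = 6; σ²_Task 5 = ((14−2)/6)² = 4.000
te_Task 6 = (3 + 4·5 + 7)/6 = 30/6 = 5; σ²_Task 6 = ((7−3)/6)² = 0.444

Forward pass:
ES_Task 1 = 0; EF_Task 1 = 10
ES_Task 2 = 10; EF_Task 2 = 10+7 = 17
ES_Task 3 = 10; EF_Task 3 = 10+12 = 22
ES_Task 4 = 10; EF_Task 4 = 10+15 = 25
ES_Task 5 = 25; EF_Task 5 = 25+6 = 31
ES_Task 6 = max(EF_Task 2=17, EF_Task 3=22, EF_Task 5=31) = 31; EF_Task 6 = 31+5 = 36
Expected project duration μ = 36 hours. Critical path: Task 1 → Task 4 → Task 5 → Task 6.

Variance along critical path = 1.000 + 2.778 + 4.000 + 0.444 = 8.222; σ = 2.867 hours.
D = μ + z·σ = 36 + 1.282·2.867 = 39.7 hours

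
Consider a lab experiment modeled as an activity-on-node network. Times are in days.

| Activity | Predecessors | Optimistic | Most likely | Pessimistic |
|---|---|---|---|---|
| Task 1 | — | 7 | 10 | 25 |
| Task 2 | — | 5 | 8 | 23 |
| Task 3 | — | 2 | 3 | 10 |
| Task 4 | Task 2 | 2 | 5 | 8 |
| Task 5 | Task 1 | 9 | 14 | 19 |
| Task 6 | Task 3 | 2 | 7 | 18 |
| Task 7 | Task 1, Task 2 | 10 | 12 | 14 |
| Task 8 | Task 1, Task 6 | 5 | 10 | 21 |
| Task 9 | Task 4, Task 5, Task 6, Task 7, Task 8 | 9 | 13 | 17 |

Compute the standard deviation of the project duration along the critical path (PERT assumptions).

te_Task 1 = (7 + 4·10 + 25)/6 = 72/6 = 12; σ²_Task 1 = ((25−7)/6)² = 9.000
te_Task 2 = (5 + 4·8 + 23)/6 = 60/6 = 10; σ²_Task 2 = ((23−5)/6)² = 9.000
te_Task 3 = (2 + 4·3 + 10)/6 = 24/6 = 4; σ²_Task 3 = ((10−2)/6)² = 1.778
te_Task 4 = (2 + 4·5 + 8)/6 = 30/6 = 5; σ²_Task 4 = ((8−2)/6)² = 1.000
te_Task 5 = (9 + 4·14 + 19)/6 = 84/6 = 14; σ²_Task 5 = ((19−9)/6)² = 2.778
te_Task 6 = (2 + 4·7 + 18)/6 = 48/6 = 8; σ²_Task 6 = ((18−2)/6)² = 7.111
te_Task 7 = (10 + 4·12 + 14)/6 = 72/6 = 12; σ²_Task 7 = ((14−10)/6)² = 0.444
te_Task 8 = (5 + 4·10 + 21)/6 = 66/6 = 11; σ²_Task 8 = ((21−5)/6)² = 7.111
te_Task 9 = (9 + 4·13 + 17)/6 = 78/6 = 13; σ²_Task 9 = ((17−9)/6)² = 1.778

Forward pass:
ES_Task 1 = 0; EF_Task 1 = 12
ES_Task 2 = 0; EF_Task 2 = 10
ES_Task 3 = 0; EF_Task 3 = 4
ES_Task 4 = 10; EF_Task 4 = 10+5 = 15
ES_Task 5 = 12; EF_Task 5 = 12+14 = 26
ES_Task 6 = 4; EF_Task 6 = 4+8 = 12
ES_Task 7 = max(EF_Task 1=12, EF_Task 2=10) = 12; EF_Task 7 = 12+12 = 24
ES_Task 8 = max(EF_Task 1=12, EF_Task 6=12) = 12; EF_Task 8 = 12+11 = 23
ES_Task 9 = max(EF_Task 4=15, EF_Task 5=26, EF_Task 6=12, EF_Task 7=24, EF_Task 8=23) = 26; EF_Task 9 = 26+13 = 39
Expected project duration μ = 39 days. Critical path: Task 1 → Task 5 → Task 9.

Variance along critical path = 9.000 + 2.778 + 1.778 = 13.556
σ = √13.556 = 3.682 days

3.68 days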